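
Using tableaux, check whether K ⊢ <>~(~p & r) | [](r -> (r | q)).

Valid in K

Tableau for the negation ~(<>~(~p & r) | [](r -> (r | q))):
1. ~(<>~(~p & r) | [](r -> (r | q))), u
2. ~<>~(~p & r), u
3. ~[](r -> (r | q)), u
4. ~(r -> (r | q)), v
5. r, v
6. ~(r | q), v
7. ~r, v
8. ~q, v
Accessibility: uRv
Branch closes: r and ~r both at v.
All branches of the negation close; one closing branch shown above.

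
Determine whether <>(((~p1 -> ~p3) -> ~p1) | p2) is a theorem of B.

Tableau for the negation ~<>(((~p1 -> ~p3) -> ~p1) | p2):
1. ~<>(((~p1 -> ~p3) -> ~p1) | p2), w0
2. ~(((~p1 -> ~p3) -> ~p1) | p2), w0
3. ~((~p1 -> ~p3) -> ~p1), w0
4. ~p2, w0
5. ~p1 -> ~p3, w0
6. p1, w0
7. ~p3, w0
Accessibility: w0Rw0
The negation has an open branch (countermodel exists).

Not valid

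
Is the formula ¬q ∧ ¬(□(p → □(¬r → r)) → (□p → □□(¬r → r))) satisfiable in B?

No, unsatisfiable

1. ¬q ∧ ¬(□(p → □(¬r → r)) → (□p → □□(¬r → r))), u
2. ¬q, u   [∧-rule on 1]
3. ¬(□(p → □(¬r → r)) → (□p → □□(¬r → r))), u   [∧-rule on 1]
4. □(p → □(¬r → r)), u   [¬→-rule on 3]
5. ¬(□p → □□(¬r → r)), u   [¬→-rule on 3]
6. □p, u   [¬→-rule on 5]
7. ¬□□(¬r → r), u   [¬→-rule on 5]
8. p → □(¬r → r), u   [□-rule on 4 via uRu]
9. p, u   [□-rule on 6 via uRu]
10. □(¬r → r), u   [→-rule on 8 (branches; this branch)]
11. ¬r → r, u   [□-rule on 10 via uRu]
12. r, u   [→-rule on 11 (branches; this branch)]
13. ¬□(¬r → r), v   [¬□-rule on 7: fresh world v, uRv]
14. p → □(¬r → r), v   [□-rule on 4 via uRv]
15. p, v   [□-rule on 6 via uRv]
16. ¬r → r, v   [□-rule on 10 via uRv]
17. □(¬r → r), v   [→-rule on 14 (branches; this branch)]
18. r, v   [→-rule on 16 (branches; this branch)]
19. ¬(¬r → r), w   [¬□-rule on 13: fresh world w, vRw]
20. ¬r, w   [¬→-rule on 19]
21. ¬r → r, w   [□-rule on 17 via vRw]
22. r, w   [→-rule on 21 (branches; this branch)]
Accessibility: uRu, uRv, vRu, vRv, vRw, wRv, wRw
Branch closes: r and ¬r both at w.
(One branch shown.) All branches close.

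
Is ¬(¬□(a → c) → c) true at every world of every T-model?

No, not valid

Tableau for the negation ¬□(a → c) → c:
1. ¬□(a → c) → c, u
2. c, u
Accessibility: uRu
The negation has an open branch (countermodel exists).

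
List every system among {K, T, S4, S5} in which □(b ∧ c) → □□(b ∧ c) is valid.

T-tableau for the negation ¬(□(b ∧ c) → □□(b ∧ c)):
1. ¬(□(b ∧ c) → □□(b ∧ c)), 0
2. □(b ∧ c), 0
3. ¬□□(b ∧ c), 0
4. b ∧ c, 0
5. b, 0
6. c, 0
7. ¬□(b ∧ c), 1
8. b ∧ c, 1
9. b, 1
10. c, 1
11. ¬(b ∧ c), 2
12. ¬c, 2
Accessibility: 0R0, 0R1, 1R1, 1R2, 2R2
Complete open branch: countermodel on a T-frame, so not valid in T, nor in K (the same frame is also a K-frame).
S4-tableau for the negation ¬(□(b ∧ c) → □□(b ∧ c)):
1. ¬(□(b ∧ c) → □□(b ∧ c)), 0
2. □(b ∧ c), 0
3. ¬□□(b ∧ c), 0
4. b ∧ c, 0
5. b, 0
6. c, 0
7. ¬□(b ∧ c), 1
8. b ∧ c, 1
9. b, 1
10. c, 1
11. ¬(b ∧ c), 2
12. b ∧ c, 2
13. b, 2
14. c, 2
15. ¬c, 2
Accessibility: 0R0, 0R1, 0R2, 1R1, 1R2, 2R2
Branch closes: c and ¬c both at 2.
Every branch closes (one shown): valid in S4, hence also in S5 (every theorem of S4 is a theorem of S5).

S4, S5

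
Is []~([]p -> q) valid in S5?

Tableau for the negation ~[]~([]p -> q):
1. ~[]~([]p -> q), u
2. []p -> q, v
3. q, v
Accessibility: uRu, uRv, vRu, vRv
The negation has an open branch (countermodel exists).

Not valid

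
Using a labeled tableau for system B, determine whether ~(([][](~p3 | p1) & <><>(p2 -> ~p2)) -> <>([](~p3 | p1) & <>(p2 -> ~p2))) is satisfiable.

Unsatisfiable

1. ~(([][](~p3 | p1) & <><>(p2 -> ~p2)) -> <>([](~p3 | p1) & <>(p2 -> ~p2))), w0
2. [][](~p3 | p1) & <><>(p2 -> ~p2), w0   [~->-rule on 1]
3. ~<>([](~p3 | p1) & <>(p2 -> ~p2)), w0   [~->-rule on 1]
4. [][](~p3 | p1), w0   [&-rule on 2]
5. <><>(p2 -> ~p2), w0   [&-rule on 2]
6. ~([](~p3 | p1) & <>(p2 -> ~p2)), w0   [~<>-rule on 3 via w0Rw0]
7. [](~p3 | p1), w0   [[]-rule on 4 via w0Rw0]
8. ~p3 | p1, w0   [[]-rule on 7 via w0Rw0]
9. ~<>(p2 -> ~p2), w0   [~&-rule on 6 (branches; this branch)]
10. ~(p2 -> ~p2), w0   [~<>-rule on 9 via w0Rw0]
11. p2, w0   [~->-rule on 10]
12. p1, w0   [|-rule on 8 (branches; this branch)]
13. <>(p2 -> ~p2), w1   [<>-rule on 5: fresh world w1, w0Rw1]
14. ~([](~p3 | p1) & <>(p2 -> ~p2)), w1   [~<>-rule on 3 via w0Rw1]
15. [](~p3 | p1), w1   [[]-rule on 4 via w0Rw1]
16. ~p3 | p1, w1   [[]-rule on 7 via w0Rw1]
17. ~(p2 -> ~p2), w1   [~<>-rule on 9 via w0Rw1]
18. p2, w1   [~->-rule on 17]
19. ~[](~p3 | p1), w1   [~&-rule on 14 (branches; this branch)]
20. p1, w1   [|-rule on 16 (branches; this branch)]
21. p2 -> ~p2, w2   [<>-rule on 13: fresh world w2, w1Rw2]
22. ~p3 | p1, w2   [[]-rule on 15 via w1Rw2]
23. ~p2, w2   [->-rule on 21 (branches; this branch)]
24. p1, w2   [|-rule on 22 (branches; this branch)]
25. ~(~p3 | p1), w3   [~[]-rule on 19: fresh world w3, w1Rw3]
26. p3, w3   [~|-rule on 25]
27. ~p1, w3   [~|-rule on 25]
28. ~p3 | p1, w3   [[]-rule on 15 via w1Rw3]
29. p1, w3   [|-rule on 28 (branches; this branch)]
Accessibility: w0Rw0, w0Rw1, w1Rw0, w1Rw1, w1Rw2, w1Rw3, w2Rw1, w2Rw2, w3Rw1, w3Rw3
Branch closes: p1 and ~p1 both at w3.
All branches of the tableau close; one closing branch shown above.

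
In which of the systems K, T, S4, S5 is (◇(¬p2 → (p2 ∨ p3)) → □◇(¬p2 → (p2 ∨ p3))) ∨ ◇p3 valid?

S5

S5-tableau for the negation ¬((◇(¬p2 → (p2 ∨ p3)) → □◇(¬p2 → (p2 ∨ p3))) ∨ ◇p3):
1. ¬((◇(¬p2 → (p2 ∨ p3)) → □◇(¬p2 → (p2 ∨ p3))) ∨ ◇p3), u
2. ¬(◇(¬p2 → (p2 ∨ p3)) → □◇(¬p2 → (p2 ∨ p3))), u   [¬∨-rule on 1]
3. ¬◇p3, u   [¬∨-rule on 1]
4. ◇(¬p2 → (p2 ∨ p3)), u   [¬→-rule on 2]
5. ¬□◇(¬p2 → (p2 ∨ p3)), u   [¬→-rule on 2]
6. ¬p3, u   [¬◇-rule on 3 via uRu]
7. ¬p2 → (p2 ∨ p3), v   [◇-rule on 4: fresh world v, uRv]
8. ¬p3, v   [¬◇-rule on 3 via uRv]
9. p2 ∨ p3, v   [→-rule on 7 (branches; this branch)]
10. p2, v   [∨-rule on 9 (branches; this branch)]
11. ¬◇(¬p2 → (p2 ∨ p3)), w   [¬□-rule on 5: fresh world w, uRw]
12. ¬p3, w   [¬◇-rule on 3 via uRw]
13. ¬(¬p2 → (p2 ∨ p3)), u   [¬◇-rule on 11 via wRu]
14. ¬p2, u   [¬→-rule on 13]
15. ¬(p2 ∨ p3), u   [¬→-rule on 13]
16. ¬(¬p2 → (p2 ∨ p3)), v   [¬◇-rule on 11 via wRv]
17. ¬p2, v   [¬→-rule on 16]
18. ¬(p2 ∨ p3), v   [¬→-rule on 16]
Accessibility: uRu, uRv, uRw, vRu, vRv, vRw, wRu, wRv, wRw
Branch closes: p2 and ¬p2 both at v.
Every branch closes (one shown): valid in S5.
S4-tableau for the negation ¬((◇(¬p2 → (p2 ∨ p3)) → □◇(¬p2 → (p2 ∨ p3))) ∨ ◇p3):
1. ¬((◇(¬p2 → (p2 ∨ p3)) → □◇(¬p2 → (p2 ∨ p3))) ∨ ◇p3), u
2. ¬(◇(¬p2 → (p2 ∨ p3)) → □◇(¬p2 → (p2 ∨ p3))), u   [¬∨-rule on 1]
3. ¬◇p3, u   [¬∨-rule on 1]
4. ◇(¬p2 → (p2 ∨ p3)), u   [¬→-rule on 2]
5. ¬□◇(¬p2 → (p2 ∨ p3)), u   [¬→-rule on 2]
6. ¬p3, u   [¬◇-rule on 3 via uRu]
7. ¬p2 → (p2 ∨ p3), v   [◇-rule on 4: fresh world v, uRv]
8. ¬p3, v   [¬◇-rule on 3 via uRv]
9. p2 ∨ p3, v   [→-rule on 7 (branches; this branch)]
10. p2, v   [∨-rule on 9 (branches; this branch)]
11. ¬◇(¬p2 → (p2 ∨ p3)), w   [¬□-rule on 5: fresh world w, uRw]
12. ¬p3, w   [¬◇-rule on 3 via uRw]
13. ¬(¬p2 → (p2 ∨ p3)), w   [¬◇-rule on 11 via wRw]
14. ¬p2, w   [¬→-rule on 13]
15. ¬(p2 ∨ p3), w   [¬→-rule on 13]
Accessibility: uRu, uRv, uRw, vRv, wRw
Complete open branch: countermodel on an S4-frame, so not valid in S4, nor in K, T (the same frame is also a K-frame and a T-frame).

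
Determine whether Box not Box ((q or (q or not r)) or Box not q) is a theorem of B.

Tableau for the negation not Box not Box ((q or (q or not r)) or Box not q):
1. not Box not Box ((q or (q or not r)) or Box not q), w0
2. Box ((q or (q or not r)) or Box not q), w1
3. (q or (q or not r)) or Box not q, w0
4. (q or (q or not r)) or Box not q, w1
5. Box not q, w0
6. not q, w0
7. not q, w1
8. Box not q, w1
Accessibility: w0Rw0, w0Rw1, w1Rw0, w1Rw1
The negation has an open branch (countermodel exists).

Not valid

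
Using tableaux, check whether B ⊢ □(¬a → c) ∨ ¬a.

Tableau for the negation ¬(□(¬a → c) ∨ ¬a):
1. ¬(□(¬a → c) ∨ ¬a), u
2. ¬□(¬a → c), u   [¬∨-rule on 1]
3. a, u   [¬∨-rule on 1]
4. ¬(¬a → c), v   [¬□-rule on 2: fresh world v, uRv]
5. ¬a, v   [¬→-rule on 4]
6. ¬c, v   [¬→-rule on 4]
Accessibility: uRu, uRv, vRu, vRv
The negation has an open branch (countermodel exists).

Invalid (countermodel exists)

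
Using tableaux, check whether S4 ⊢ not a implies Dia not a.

Valid

Tableau for the negation not (not a implies Dia not a):
1. not (not a implies Dia not a), 0
2. not a, 0
3. not Dia not a, 0
4. a, 0
Accessibility: 0R0
Branch closes: a and not a both at 0.
Every branch of the negation's tableau closes; the branch above is one of them.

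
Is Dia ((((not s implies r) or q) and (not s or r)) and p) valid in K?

Tableau for the negation not Dia ((((not s implies r) or q) and (not s or r)) and p):
1. not Dia ((((not s implies r) or q) and (not s or r)) and p), w0
The negation has an open branch (countermodel exists).

Not valid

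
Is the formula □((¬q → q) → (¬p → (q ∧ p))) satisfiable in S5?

1. □((¬q → q) → (¬p → (q ∧ p))), 0
2. (¬q → q) → (¬p → (q ∧ p)), 0
3. ¬p → (q ∧ p), 0
4. q ∧ p, 0
5. q, 0
6. p, 0
Accessibility: 0R0

Yes, satisfiable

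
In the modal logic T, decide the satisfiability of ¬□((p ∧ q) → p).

Unsatisfiable

1. ¬□((p ∧ q) → p), u
2. ¬((p ∧ q) → p), v
3. p ∧ q, v
4. ¬p, v
5. p, v
6. q, v
Accessibility: uRu, uRv, vRv
Branch closes: p and ¬p both at v.
All branches of the tableau close; one closing branch shown above.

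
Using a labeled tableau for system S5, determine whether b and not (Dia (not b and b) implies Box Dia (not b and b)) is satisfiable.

Unsatisfiable (every branch closes)

1. b and not (Dia (not b and b) implies Box Dia (not b and b)), 0
2. b, 0
3. not (Dia (not b and b) implies Box Dia (not b and b)), 0
4. Dia (not b and b), 0
5. not Box Dia (not b and b), 0
6. not b and b, 1
7. not b, 1
8. b, 1
Accessibility: 0R0, 0R1, 1R0, 1R1
Branch closes: b and not b both at 1.
All branches of the tableau close; one closing branch shown above.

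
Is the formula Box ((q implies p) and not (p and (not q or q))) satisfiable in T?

1. Box ((q implies p) and not (p and (not q or q))), 0
2. (q implies p) and not (p and (not q or q)), 0
3. q implies p, 0
4. not (p and (not q or q)), 0
5. not q, 0
6. not p, 0
Accessibility: 0R0

Yes, satisfiable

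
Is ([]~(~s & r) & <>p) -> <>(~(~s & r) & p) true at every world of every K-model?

Tableau for the negation ~(([]~(~s & r) & <>p) -> <>(~(~s & r) & p)):
1. ~(([]~(~s & r) & <>p) -> <>(~(~s & r) & p)), 0
2. []~(~s & r) & <>p, 0
3. ~<>(~(~s & r) & p), 0
4. []~(~s & r), 0
5. <>p, 0
6. p, 1
7. ~(~(~s & r) & p), 1
8. ~(~s & r), 1
9. ~s & r, 1
10. ~s, 1
11. r, 1
12. ~r, 1
Accessibility: 0R1
Branch closes: r and ~r both at 1.
Every branch of the negation's tableau closes; the branch above is one of them.

Yes, valid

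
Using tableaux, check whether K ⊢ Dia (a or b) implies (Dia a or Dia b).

Tableau for the negation not (Dia (a or b) implies (Dia a or Dia b)):
1. not (Dia (a or b) implies (Dia a or Dia b)), w0
2. Dia (a or b), w0   [neg-implies-rule on 1]
3. not (Dia a or Dia b), w0   [neg-implies-rule on 1]
4. not Dia a, w0   [neg-or-rule on 3]
5. not Dia b, w0   [neg-or-rule on 3]
6. a or b, w1   [Dia-rule on 2: fresh world w1, w0Rw1]
7. not a, w1   [neg-Dia-rule on 4 via w0Rw1]
8. not b, w1   [neg-Dia-rule on 5 via w0Rw1]
9. b, w1   [or-rule on 6 (branches; this branch)]
Accessibility: w0Rw1
Branch closes: b and not b both at w1.
All branches of the negation close; one closing branch shown above.

Yes, valid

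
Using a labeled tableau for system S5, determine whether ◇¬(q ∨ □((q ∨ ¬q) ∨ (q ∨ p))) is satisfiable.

Unsatisfiable (every branch closes)

1. ◇¬(q ∨ □((q ∨ ¬q) ∨ (q ∨ p))), 0
2. ¬(q ∨ □((q ∨ ¬q) ∨ (q ∨ p))), 1
3. ¬q, 1
4. ¬□((q ∨ ¬q) ∨ (q ∨ p)), 1
5. ¬((q ∨ ¬q) ∨ (q ∨ p)), 2
6. ¬(q ∨ ¬q), 2
7. ¬(q ∨ p), 2
8. ¬q, 2
9. q, 2
Accessibility: 0R0, 0R1, 0R2, 1R0, 1R1, 1R2, 2R0, 2R1, 2R2
Branch closes: q and ¬q both at 2.
(One branch shown.) All branches close.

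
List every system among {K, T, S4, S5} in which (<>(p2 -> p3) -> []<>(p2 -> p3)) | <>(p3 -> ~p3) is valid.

T, S4, S5

T-tableau for the negation ~((<>(p2 -> p3) -> []<>(p2 -> p3)) | <>(p3 -> ~p3)):
1. ~((<>(p2 -> p3) -> []<>(p2 -> p3)) | <>(p3 -> ~p3)), u
2. ~(<>(p2 -> p3) -> []<>(p2 -> p3)), u
3. ~<>(p3 -> ~p3), u
4. <>(p2 -> p3), u
5. ~[]<>(p2 -> p3), u
6. ~(p3 -> ~p3), u
7. p3, u
8. p2 -> p3, v
9. ~(p3 -> ~p3), v
10. p3, v
11. ~<>(p2 -> p3), w
12. ~(p3 -> ~p3), w
13. p3, w
14. ~(p2 -> p3), w
15. p2, w
16. ~p3, w
Accessibility: uRu, uRv, uRw, vRv, wRw
Branch closes: p3 and ~p3 both at w.
Every branch closes (one shown): valid in T, hence also in S4, S5 (every theorem of T is a theorem of S4 and S5).
K-tableau for the negation ~((<>(p2 -> p3) -> []<>(p2 -> p3)) | <>(p3 -> ~p3)):
1. ~((<>(p2 -> p3) -> []<>(p2 -> p3)) | <>(p3 -> ~p3)), u
2. ~(<>(p2 -> p3) -> []<>(p2 -> p3)), u
3. ~<>(p3 -> ~p3), u
4. <>(p2 -> p3), u
5. ~[]<>(p2 -> p3), u
6. p2 -> p3, v
7. ~(p3 -> ~p3), v
8. p3, v
9. ~<>(p2 -> p3), w
10. ~(p3 -> ~p3), w
11. p3, w
Accessibility: uRv, uRw
Complete open branch: countermodel on a K-frame, so not valid in K.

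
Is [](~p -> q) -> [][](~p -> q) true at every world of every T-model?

No, not valid

Tableau for the negation ~([](~p -> q) -> [][](~p -> q)):
1. ~([](~p -> q) -> [][](~p -> q)), u
2. [](~p -> q), u
3. ~[][](~p -> q), u
4. ~p -> q, u
5. q, u
6. ~[](~p -> q), v
7. ~p -> q, v
8. q, v
9. ~(~p -> q), w
10. ~p, w
11. ~q, w
Accessibility: uRu, uRv, vRv, vRw, wRw
The negation has an open branch (countermodel exists).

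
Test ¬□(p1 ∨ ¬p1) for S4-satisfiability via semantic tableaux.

Unsatisfiable (every branch closes)

1. ¬□(p1 ∨ ¬p1), u
2. ¬(p1 ∨ ¬p1), v
3. ¬p1, v
4. p1, v
Accessibility: uRu, uRv, vRv
Branch closes: p1 and ¬p1 both at v.
Every branch closes; the branch above is one of them.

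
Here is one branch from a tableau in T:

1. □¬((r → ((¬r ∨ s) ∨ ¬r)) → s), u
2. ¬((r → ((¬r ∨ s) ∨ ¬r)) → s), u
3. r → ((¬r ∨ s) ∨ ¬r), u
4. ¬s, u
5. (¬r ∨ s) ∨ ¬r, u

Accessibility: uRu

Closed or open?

No, open

No atom appears with both signs at the same world.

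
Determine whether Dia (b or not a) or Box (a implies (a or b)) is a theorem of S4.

Tableau for the negation not (Dia (b or not a) or Box (a implies (a or b))):
1. not (Dia (b or not a) or Box (a implies (a or b))), u
2. not Dia (b or not a), u   [neg-or-rule on 1]
3. not Box (a implies (a or b)), u   [neg-or-rule on 1]
4. not (b or not a), u   [neg-Dia-rule on 2 via uRu]
5. not b, u   [neg-or-rule on 4]
6. a, u   [neg-or-rule on 4]
7. not (a implies (a or b)), v   [neg-Box-rule on 3: fresh world v, uRv]
8. a, v   [neg-implies-rule on 7]
9. not (a or b), v   [neg-implies-rule on 7]
10. not a, v   [neg-or-rule on 9]
11. not b, v   [neg-or-rule on 9]
Accessibility: uRu, uRv, vRv
Branch closes: a and not a both at v.
Every branch of the negation's tableau closes; the branch above is one of them.

Yes, valid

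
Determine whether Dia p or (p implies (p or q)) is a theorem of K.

Yes, valid

Tableau for the negation not (Dia p or (p implies (p or q))):
1. not (Dia p or (p implies (p or q))), u
2. not Dia p, u
3. not (p implies (p or q)), u
4. p, u
5. not (p or q), u
6. not p, u
7. not q, u
Branch closes: p and not p both at u.
Every branch of the negation's tableau closes; the branch above is one of them.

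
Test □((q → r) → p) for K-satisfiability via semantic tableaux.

Yes, satisfiable

1. □((q → r) → p), u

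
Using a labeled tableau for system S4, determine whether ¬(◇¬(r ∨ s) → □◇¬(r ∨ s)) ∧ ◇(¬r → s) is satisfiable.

1. ¬(◇¬(r ∨ s) → □◇¬(r ∨ s)) ∧ ◇(¬r → s), w0
2. ¬(◇¬(r ∨ s) → □◇¬(r ∨ s)), w0   [∧-rule on 1]
3. ◇(¬r → s), w0   [∧-rule on 1]
4. ◇¬(r ∨ s), w0   [¬→-rule on 2]
5. ¬□◇¬(r ∨ s), w0   [¬→-rule on 2]
6. ¬r → s, w1   [◇-rule on 3: fresh world w1, w0Rw1]
7. s, w1   [→-rule on 6 (branches; this branch)]
8. ¬(r ∨ s), w2   [◇-rule on 4: fresh world w2, w0Rw2]
9. ¬r, w2   [¬∨-rule on 8]
10. ¬s, w2   [¬∨-rule on 8]
11. ¬◇¬(r ∨ s), w3   [¬□-rule on 5: fresh world w3, w0Rw3]
12. r ∨ s, w3   [¬◇-rule on 11 via w3Rw3]
13. s, w3   [∨-rule on 12 (branches; this branch)]
Accessibility: w0Rw0, w0Rw1, w0Rw2, w0Rw3, w1Rw1, w2Rw2, w3Rw3

Satisfiable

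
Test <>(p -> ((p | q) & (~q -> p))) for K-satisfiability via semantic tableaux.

1. <>(p -> ((p | q) & (~q -> p))), w0
2. p -> ((p | q) & (~q -> p)), w1   [<>-rule on 1: fresh world w1, w0Rw1]
3. (p | q) & (~q -> p), w1   [->-rule on 2 (branches; this branch)]
4. p | q, w1   [&-rule on 3]
5. ~q -> p, w1   [&-rule on 3]
6. q, w1   [|-rule on 4 (branches; this branch)]
7. p, w1   [->-rule on 5 (branches; this branch)]
Accessibility: w0Rw1

Yes, satisfiable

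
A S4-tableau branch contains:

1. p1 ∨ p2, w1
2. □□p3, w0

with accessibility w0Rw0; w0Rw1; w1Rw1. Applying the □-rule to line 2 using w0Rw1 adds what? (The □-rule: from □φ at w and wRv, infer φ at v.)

□p3, w1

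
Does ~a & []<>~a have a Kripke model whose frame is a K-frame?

1. ~a & []<>~a, w0
2. ~a, w0   [&-rule on 1]
3. []<>~a, w0   [&-rule on 1]

Satisfiable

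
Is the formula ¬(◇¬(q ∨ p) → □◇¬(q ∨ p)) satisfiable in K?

Satisfiable

1. ¬(◇¬(q ∨ p) → □◇¬(q ∨ p)), w0
2. ◇¬(q ∨ p), w0   [¬→-rule on 1]
3. ¬□◇¬(q ∨ p), w0   [¬→-rule on 1]
4. ¬(q ∨ p), w1   [◇-rule on 2: fresh world w1, w0Rw1]
5. ¬q, w1   [¬∨-rule on 4]
6. ¬p, w1   [¬∨-rule on 4]
7. ¬◇¬(q ∨ p), w2   [¬□-rule on 3: fresh world w2, w0Rw2]
Accessibility: w0Rw1, w0Rw2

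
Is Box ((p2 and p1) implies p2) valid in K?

Valid in K

Tableau for the negation not Box ((p2 and p1) implies p2):
1. not Box ((p2 and p1) implies p2), u
2. not ((p2 and p1) implies p2), v
3. p2 and p1, v
4. not p2, v
5. p2, v
6. p1, v
Accessibility: uRv
Branch closes: p2 and not p2 both at v.
All branches of the negation close; one closing branch shown above.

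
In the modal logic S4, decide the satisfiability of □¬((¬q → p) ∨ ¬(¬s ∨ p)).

1. □¬((¬q → p) ∨ ¬(¬s ∨ p)), u
2. ¬((¬q → p) ∨ ¬(¬s ∨ p)), u   [□-rule on 1 via uRu]
3. ¬(¬q → p), u   [¬∨-rule on 2]
4. ¬s ∨ p, u   [¬∨-rule on 2]
5. ¬q, u   [¬→-rule on 3]
6. ¬p, u   [¬→-rule on 3]
7. ¬s, u   [∨-rule on 4 (branches; this branch)]
Accessibility: uRu

Satisfiable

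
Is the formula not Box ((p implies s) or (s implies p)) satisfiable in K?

1. not Box ((p implies s) or (s implies p)), u
2. not ((p implies s) or (s implies p)), v   [neg-Box-rule on 1: fresh world v, uRv]
3. not (p implies s), v   [neg-or-rule on 2]
4. not (s implies p), v   [neg-or-rule on 2]
5. p, v   [neg-implies-rule on 3]
6. not s, v   [neg-implies-rule on 3]
7. s, v   [neg-implies-rule on 4]
8. not p, v   [neg-implies-rule on 4]
Accessibility: uRv
Branch closes: s and not s both at v.
Every branch closes; the branch above is one of them.

No, unsatisfiable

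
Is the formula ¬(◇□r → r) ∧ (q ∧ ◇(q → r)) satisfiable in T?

Yes, satisfiable

1. ¬(◇□r → r) ∧ (q ∧ ◇(q → r)), w0
2. ¬(◇□r → r), w0   [∧-rule on 1]
3. q ∧ ◇(q → r), w0   [∧-rule on 1]
4. ◇□r, w0   [¬→-rule on 2]
5. ¬r, w0   [¬→-rule on 2]
6. q, w0   [∧-rule on 3]
7. ◇(q → r), w0   [∧-rule on 3]
8. □r, w1   [◇-rule on 4: fresh world w1, w0Rw1]
9. r, w1   [□-rule on 8 via w1Rw1]
10. q → r, w2   [◇-rule on 7: fresh world w2, w0Rw2]
11. r, w2   [→-rule on 10 (branches; this branch)]
Accessibility: w0Rw0, w0Rw1, w0Rw2, w1Rw1, w2Rw2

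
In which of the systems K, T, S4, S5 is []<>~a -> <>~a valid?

K-tableau for the negation ~([]<>~a -> <>~a):
1. ~([]<>~a -> <>~a), w0
2. []<>~a, w0
3. ~<>~a, w0
Complete open branch: countermodel on a K-frame, so not valid in K.
T-tableau for the negation ~([]<>~a -> <>~a):
1. ~([]<>~a -> <>~a), w0
2. []<>~a, w0
3. ~<>~a, w0
4. <>~a, w0
5. a, w0
6. ~a, w1
7. <>~a, w1
8. a, w1
Accessibility: w0Rw0, w0Rw1, w1Rw1
Branch closes: a and ~a both at w1.
Every branch closes (one shown): valid in T, hence also in S4, S5 (every theorem of T is a theorem of S4 and S5).

T, S4, S5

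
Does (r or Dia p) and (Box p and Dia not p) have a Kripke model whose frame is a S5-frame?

No, unsatisfiable

1. (r or Dia p) and (Box p and Dia not p), 0
2. r or Dia p, 0   [and-rule on 1]
3. Box p and Dia not p, 0   [and-rule on 1]
4. Box p, 0   [and-rule on 3]
5. Dia not p, 0   [and-rule on 3]
6. p, 0   [Box-rule on 4 via 0R0]
7. Dia p, 0   [or-rule on 2 (branches; this branch)]
8. not p, 1   [Dia-rule on 5: fresh world 1, 0R1]
9. p, 1   [Box-rule on 4 via 0R1]
Accessibility: 0R0, 0R1, 1R0, 1R1
Branch closes: p and not p both at 1.
All branches of the tableau close; one closing branch shown above.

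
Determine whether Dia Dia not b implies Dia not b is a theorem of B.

No, not valid

Tableau for the negation not (Dia Dia not b implies Dia not b):
1. not (Dia Dia not b implies Dia not b), u
2. Dia Dia not b, u   [neg-implies-rule on 1]
3. not Dia not b, u   [neg-implies-rule on 1]
4. b, u   [neg-Dia-rule on 3 via uRu]
5. Dia not b, v   [Dia-rule on 2: fresh world v, uRv]
6. b, v   [neg-Dia-rule on 3 via uRv]
7. not b, w   [Dia-rule on 5: fresh world w, vRw]
Accessibility: uRu, uRv, vRu, vRv, vRw, wRv, wRw
The negation has an open branch (countermodel exists).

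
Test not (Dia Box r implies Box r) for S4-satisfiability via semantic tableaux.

1. not (Dia Box r implies Box r), w0
2. Dia Box r, w0
3. not Box r, w0
4. Box r, w1
5. r, w1
6. not r, w2
Accessibility: w0Rw0, w0Rw1, w0Rw2, w1Rw1, w2Rw2

Satisfiable (open branch found)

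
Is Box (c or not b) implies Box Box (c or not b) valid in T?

Not valid

Tableau for the negation not (Box (c or not b) implies Box Box (c or not b)):
1. not (Box (c or not b) implies Box Box (c or not b)), w0
2. Box (c or not b), w0   [neg-implies-rule on 1]
3. not Box Box (c or not b), w0   [neg-implies-rule on 1]
4. c or not b, w0   [Box-rule on 2 via w0Rw0]
5. not b, w0   [or-rule on 4 (branches; this branch)]
6. not Box (c or not b), w1   [neg-Box-rule on 3: fresh world w1, w0Rw1]
7. c or not b, w1   [Box-rule on 2 via w0Rw1]
8. not b, w1   [or-rule on 7 (branches; this branch)]
9. not (c or not b), w2   [neg-Box-rule on 6: fresh world w2, w1Rw2]
10. not c, w2   [neg-or-rule on 9]
11. b, w2   [neg-or-rule on 9]
Accessibility: w0Rw0, w0Rw1, w1Rw1, w1Rw2, w2Rw2
The negation has an open branch (countermodel exists).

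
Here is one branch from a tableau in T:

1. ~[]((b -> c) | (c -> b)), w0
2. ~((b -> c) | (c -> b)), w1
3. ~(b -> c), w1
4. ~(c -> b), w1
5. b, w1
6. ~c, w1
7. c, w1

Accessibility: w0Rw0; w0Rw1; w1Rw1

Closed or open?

Closed

Both c and ~c appear at w1.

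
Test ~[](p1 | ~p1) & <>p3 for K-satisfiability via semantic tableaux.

1. ~[](p1 | ~p1) & <>p3, u
2. ~[](p1 | ~p1), u
3. <>p3, u
4. ~(p1 | ~p1), v
5. ~p1, v
6. p1, v
Accessibility: uRv
Branch closes: p1 and ~p1 both at v.
Every branch closes; the branch above is one of them.

Unsatisfiable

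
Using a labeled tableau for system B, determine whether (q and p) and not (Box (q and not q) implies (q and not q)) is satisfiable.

No, unsatisfiable

1. (q and p) and not (Box (q and not q) implies (q and not q)), u
2. q and p, u
3. not (Box (q and not q) implies (q and not q)), u
4. q, u
5. p, u
6. Box (q and not q), u
7. not (q and not q), u
8. q and not q, u
9. not q, u
Accessibility: uRu
Branch closes: q and not q both at u.
(One branch shown.) All branches close.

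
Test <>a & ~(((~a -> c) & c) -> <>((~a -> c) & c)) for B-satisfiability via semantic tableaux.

1. <>a & ~(((~a -> c) & c) -> <>((~a -> c) & c)), w0
2. <>a, w0   [&-rule on 1]
3. ~(((~a -> c) & c) -> <>((~a -> c) & c)), w0   [&-rule on 1]
4. (~a -> c) & c, w0   [~->-rule on 3]
5. ~<>((~a -> c) & c), w0   [~->-rule on 3]
6. ~a -> c, w0   [&-rule on 4]
7. c, w0   [&-rule on 4]
8. ~((~a -> c) & c), w0   [~<>-rule on 5 via w0Rw0]
9. ~(~a -> c), w0   [~&-rule on 8 (branches; this branch)]
10. ~a, w0   [~->-rule on 9]
11. ~c, w0   [~->-rule on 9]
Accessibility: w0Rw0
Branch closes: c and ~c both at w0.
(One branch shown.) All branches close.

Unsatisfiable (every branch closes)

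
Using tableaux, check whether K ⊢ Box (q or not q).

Valid

Tableau for the negation not Box (q or not q):
1. not Box (q or not q), 0
2. not (q or not q), 1   [neg-Box-rule on 1: fresh world 1, 0R1]
3. not q, 1   [neg-or-rule on 2]
4. q, 1   [neg-or-rule on 2]
Accessibility: 0R1
Branch closes: q and not q both at 1.
Every branch of the negation's tableau closes; the branch above is one of them.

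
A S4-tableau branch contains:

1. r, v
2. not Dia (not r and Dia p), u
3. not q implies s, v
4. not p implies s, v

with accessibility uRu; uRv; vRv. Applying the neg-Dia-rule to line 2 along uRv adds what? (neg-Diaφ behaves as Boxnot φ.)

neg-Diaφ behaves as Boxnot φ: propagate the negated body to each accessible world.

not (not r and Dia p), v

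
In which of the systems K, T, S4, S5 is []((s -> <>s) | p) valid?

T, S4, S5

T-tableau for the negation ~[]((s -> <>s) | p):
1. ~[]((s -> <>s) | p), u
2. ~((s -> <>s) | p), v
3. ~(s -> <>s), v
4. ~p, v
5. s, v
6. ~<>s, v
7. ~s, v
Accessibility: uRu, uRv, vRv
Branch closes: s and ~s both at v.
Every branch closes (one shown): valid in T, hence also in S4, S5 (every theorem of T is a theorem of S4 and S5).
K-tableau for the negation ~[]((s -> <>s) | p):
1. ~[]((s -> <>s) | p), u
2. ~((s -> <>s) | p), v
3. ~(s -> <>s), v
4. ~p, v
5. s, v
6. ~<>s, v
Accessibility: uRv
Complete open branch: countermodel on a K-frame, so not valid in K.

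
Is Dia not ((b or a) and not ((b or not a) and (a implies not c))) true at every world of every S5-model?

Tableau for the negation not Dia not ((b or a) and not ((b or not a) and (a implies not c))):
1. not Dia not ((b or a) and not ((b or not a) and (a implies not c))), u
2. (b or a) and not ((b or not a) and (a implies not c)), u   [neg-Dia-rule on 1 via uRu]
3. b or a, u   [and-rule on 2]
4. not ((b or not a) and (a implies not c)), u   [and-rule on 2]
5. a, u   [or-rule on 3 (branches; this branch)]
6. not (a implies not c), u   [neg-and-rule on 4 (branches; this branch)]
7. c, u   [neg-implies-rule on 6]
Accessibility: uRu
The negation has an open branch (countermodel exists).

Invalid (countermodel exists)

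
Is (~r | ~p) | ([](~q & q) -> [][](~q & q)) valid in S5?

Tableau for the negation ~((~r | ~p) | ([](~q & q) -> [][](~q & q))):
1. ~((~r | ~p) | ([](~q & q) -> [][](~q & q))), u
2. ~(~r | ~p), u
3. ~([](~q & q) -> [][](~q & q)), u
4. r, u
5. p, u
6. [](~q & q), u
7. ~[][](~q & q), u
8. ~q & q, u
9. ~q, u
10. q, u
Accessibility: uRu
Branch closes: q and ~q both at u.
Every branch of the negation's tableau closes; the branch above is one of them.

Yes, valid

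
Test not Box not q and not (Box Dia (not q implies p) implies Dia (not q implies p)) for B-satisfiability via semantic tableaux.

No, unsatisfiable

1. not Box not q and not (Box Dia (not q implies p) implies Dia (not q implies p)), 0
2. not Box not q, 0
3. not (Box Dia (not q implies p) implies Dia (not q implies p)), 0
4. Box Dia (not q implies p), 0
5. not Dia (not q implies p), 0
6. Dia (not q implies p), 0
7. not (not q implies p), 0
8. not q, 0
9. not p, 0
10. q, 1
11. Dia (not q implies p), 1
12. not (not q implies p), 1
13. not q, 1
14. not p, 1
Accessibility: 0R0, 0R1, 1R0, 1R1
Branch closes: q and not q both at 1.
All branches of the tableau close; one closing branch shown above.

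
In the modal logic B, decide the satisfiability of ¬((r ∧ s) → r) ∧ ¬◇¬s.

1. ¬((r ∧ s) → r) ∧ ¬◇¬s, u
2. ¬((r ∧ s) → r), u
3. ¬◇¬s, u
4. r ∧ s, u
5. ¬r, u
6. r, u
7. s, u
Accessibility: uRu
Branch closes: r and ¬r both at u.
(One branch shown.) All branches close.

Unsatisfiable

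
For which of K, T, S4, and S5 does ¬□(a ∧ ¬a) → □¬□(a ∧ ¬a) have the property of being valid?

T-tableau for the negation ¬(¬□(a ∧ ¬a) → □¬□(a ∧ ¬a)):
1. ¬(¬□(a ∧ ¬a) → □¬□(a ∧ ¬a)), w0
2. ¬□(a ∧ ¬a), w0
3. ¬□¬□(a ∧ ¬a), w0
4. ¬(a ∧ ¬a), w1
5. a, w1
6. □(a ∧ ¬a), w2
7. a ∧ ¬a, w2
8. a, w2
9. ¬a, w2
Accessibility: w0Rw0, w0Rw1, w0Rw2, w1Rw1, w2Rw2
Branch closes: a and ¬a both at w2.
Every branch closes (one shown): valid in T, hence also in S4, S5 (every theorem of T is a theorem of S4 and S5).
K-tableau for the negation ¬(¬□(a ∧ ¬a) → □¬□(a ∧ ¬a)):
1. ¬(¬□(a ∧ ¬a) → □¬□(a ∧ ¬a)), w0
2. ¬□(a ∧ ¬a), w0
3. ¬□¬□(a ∧ ¬a), w0
4. ¬(a ∧ ¬a), w1
5. a, w1
6. □(a ∧ ¬a), w2
Accessibility: w0Rw1, w0Rw2
Complete open branch: countermodel on a K-frame, so not valid in K.

T, S4, S5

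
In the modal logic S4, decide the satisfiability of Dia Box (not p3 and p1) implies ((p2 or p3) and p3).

Satisfiable (open branch found)

1. Dia Box (not p3 and p1) implies ((p2 or p3) and p3), 0
2. (p2 or p3) and p3, 0   [implies-rule on 1 (branches; this branch)]
3. p2 or p3, 0   [and-rule on 2]
4. p3, 0   [and-rule on 2]
Accessibility: 0R0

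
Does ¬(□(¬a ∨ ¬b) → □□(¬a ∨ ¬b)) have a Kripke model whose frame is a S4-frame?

Unsatisfiable

1. ¬(□(¬a ∨ ¬b) → □□(¬a ∨ ¬b)), u
2. □(¬a ∨ ¬b), u   [¬→-rule on 1]
3. ¬□□(¬a ∨ ¬b), u   [¬→-rule on 1]
4. ¬a ∨ ¬b, u   [□-rule on 2 via uRu]
5. ¬b, u   [∨-rule on 4 (branches; this branch)]
6. ¬□(¬a ∨ ¬b), v   [¬□-rule on 3: fresh world v, uRv]
7. ¬a ∨ ¬b, v   [□-rule on 2 via uRv]
8. ¬b, v   [∨-rule on 7 (branches; this branch)]
9. ¬(¬a ∨ ¬b), w   [¬□-rule on 6: fresh world w, vRw]
10. a, w   [¬∨-rule on 9]
11. b, w   [¬∨-rule on 9]
12. ¬a ∨ ¬b, w   [□-rule on 2 via uRw]
13. ¬b, w   [∨-rule on 12 (branches; this branch)]
Accessibility: uRu, uRv, uRw, vRv, vRw, wRw
Branch closes: b and ¬b both at w.
All branches of the tableau close; one closing branch shown above.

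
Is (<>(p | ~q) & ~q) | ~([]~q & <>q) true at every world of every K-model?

Tableau for the negation ~((<>(p | ~q) & ~q) | ~([]~q & <>q)):
1. ~((<>(p | ~q) & ~q) | ~([]~q & <>q)), u
2. ~(<>(p | ~q) & ~q), u   [~|-rule on 1]
3. []~q & <>q, u   [~|-rule on 1]
4. []~q, u   [&-rule on 3]
5. <>q, u   [&-rule on 3]
6. q, u   [~&-rule on 2 (branches; this branch)]
7. q, v   [<>-rule on 5: fresh world v, uRv]
8. ~q, v   [[]-rule on 4 via uRv]
Accessibility: uRv
Branch closes: q and ~q both at v.
All branches of the negation close; one closing branch shown above.

Valid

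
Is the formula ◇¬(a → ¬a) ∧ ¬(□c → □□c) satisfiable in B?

Satisfiable

1. ◇¬(a → ¬a) ∧ ¬(□c → □□c), w0
2. ◇¬(a → ¬a), w0
3. ¬(□c → □□c), w0
4. □c, w0
5. ¬□□c, w0
6. c, w0
7. ¬(a → ¬a), w1
8. a, w1
9. c, w1
10. ¬□c, w2
11. c, w2
12. ¬c, w3
Accessibility: w0Rw0, w0Rw1, w0Rw2, w1Rw0, w1Rw1, w2Rw0, w2Rw2, w2Rw3, w3Rw2, w3Rw3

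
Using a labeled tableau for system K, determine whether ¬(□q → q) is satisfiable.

Satisfiable

1. ¬(□q → q), u
2. □q, u
3. ¬q, u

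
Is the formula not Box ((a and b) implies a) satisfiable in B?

Unsatisfiable

1. not Box ((a and b) implies a), 0
2. not ((a and b) implies a), 1
3. a and b, 1
4. not a, 1
5. a, 1
6. b, 1
Accessibility: 0R0, 0R1, 1R0, 1R1
Branch closes: a and not a both at 1.
(One branch shown.) All branches close.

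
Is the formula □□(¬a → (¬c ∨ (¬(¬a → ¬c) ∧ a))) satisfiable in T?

1. □□(¬a → (¬c ∨ (¬(¬a → ¬c) ∧ a))), w0
2. □(¬a → (¬c ∨ (¬(¬a → ¬c) ∧ a))), w0
3. ¬a → (¬c ∨ (¬(¬a → ¬c) ∧ a)), w0
4. ¬c ∨ (¬(¬a → ¬c) ∧ a), w0
5. ¬c, w0
Accessibility: w0Rw0

Satisfiable (open branch found)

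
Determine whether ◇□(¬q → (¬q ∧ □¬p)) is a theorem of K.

Tableau for the negation ¬◇□(¬q → (¬q ∧ □¬p)):
1. ¬◇□(¬q → (¬q ∧ □¬p)), w0
The negation has an open branch (countermodel exists).

Not valid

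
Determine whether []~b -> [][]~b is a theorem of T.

No, not valid

Tableau for the negation ~([]~b -> [][]~b):
1. ~([]~b -> [][]~b), 0
2. []~b, 0
3. ~[][]~b, 0
4. ~b, 0
5. ~[]~b, 1
6. ~b, 1
7. b, 2
Accessibility: 0R0, 0R1, 1R1, 1R2, 2R2
The negation has an open branch (countermodel exists).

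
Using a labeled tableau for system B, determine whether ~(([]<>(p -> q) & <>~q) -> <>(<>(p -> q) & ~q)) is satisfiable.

No, unsatisfiable

1. ~(([]<>(p -> q) & <>~q) -> <>(<>(p -> q) & ~q)), 0
2. []<>(p -> q) & <>~q, 0   [~->-rule on 1]
3. ~<>(<>(p -> q) & ~q), 0   [~->-rule on 1]
4. []<>(p -> q), 0   [&-rule on 2]
5. <>~q, 0   [&-rule on 2]
6. ~(<>(p -> q) & ~q), 0   [~<>-rule on 3 via 0R0]
7. <>(p -> q), 0   [[]-rule on 4 via 0R0]
8. ~<>(p -> q), 0   [~&-rule on 6 (branches; this branch)]
9. ~(p -> q), 0   [~<>-rule on 8 via 0R0]
10. p, 0   [~->-rule on 9]
11. ~q, 0   [~->-rule on 9]
12. ~q, 1   [<>-rule on 5: fresh world 1, 0R1]
13. ~(<>(p -> q) & ~q), 1   [~<>-rule on 3 via 0R1]
14. <>(p -> q), 1   [[]-rule on 4 via 0R1]
15. ~(p -> q), 1   [~<>-rule on 8 via 0R1]
16. p, 1   [~->-rule on 15]
17. ~<>(p -> q), 1   [~&-rule on 13 (branches; this branch)]
18. p -> q, 2   [<>-rule on 7: fresh world 2, 0R2]
19. ~(<>(p -> q) & ~q), 2   [~<>-rule on 3 via 0R2]
20. <>(p -> q), 2   [[]-rule on 4 via 0R2]
21. ~(p -> q), 2   [~<>-rule on 8 via 0R2]
22. p, 2   [~->-rule on 21]
23. ~q, 2   [~->-rule on 21]
24. q, 2   [->-rule on 18 (branches; this branch)]
Accessibility: 0R0, 0R1, 0R2, 1R0, 1R1, 2R0, 2R2
Branch closes: q and ~q both at 2.
Every branch closes; the branch above is one of them.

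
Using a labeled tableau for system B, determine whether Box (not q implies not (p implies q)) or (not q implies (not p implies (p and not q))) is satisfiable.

Satisfiable

1. Box (not q implies not (p implies q)) or (not q implies (not p implies (p and not q))), 0
2. not q implies (not p implies (p and not q)), 0
3. not p implies (p and not q), 0
4. p and not q, 0
5. p, 0
6. not q, 0
Accessibility: 0R0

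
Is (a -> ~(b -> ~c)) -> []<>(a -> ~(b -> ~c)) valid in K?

Not valid

Tableau for the negation ~((a -> ~(b -> ~c)) -> []<>(a -> ~(b -> ~c))):
1. ~((a -> ~(b -> ~c)) -> []<>(a -> ~(b -> ~c))), 0
2. a -> ~(b -> ~c), 0
3. ~[]<>(a -> ~(b -> ~c)), 0
4. ~(b -> ~c), 0
5. b, 0
6. c, 0
7. ~<>(a -> ~(b -> ~c)), 1
Accessibility: 0R1
The negation has an open branch (countermodel exists).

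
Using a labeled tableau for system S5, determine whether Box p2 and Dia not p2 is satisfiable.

Unsatisfiable

1. Box p2 and Dia not p2, 0
2. Box p2, 0
3. Dia not p2, 0
4. p2, 0
5. not p2, 1
6. p2, 1
Accessibility: 0R0, 0R1, 1R0, 1R1
Branch closes: p2 and not p2 both at 1.
(One branch shown.) All branches close.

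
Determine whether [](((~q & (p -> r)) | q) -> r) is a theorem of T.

Invalid (countermodel exists)

Tableau for the negation ~[](((~q & (p -> r)) | q) -> r):
1. ~[](((~q & (p -> r)) | q) -> r), w0
2. ~(((~q & (p -> r)) | q) -> r), w1   [~[]-rule on 1: fresh world w1, w0Rw1]
3. (~q & (p -> r)) | q, w1   [~->-rule on 2]
4. ~r, w1   [~->-rule on 2]
5. q, w1   [|-rule on 3 (branches; this branch)]
Accessibility: w0Rw0, w0Rw1, w1Rw1
The negation has an open branch (countermodel exists).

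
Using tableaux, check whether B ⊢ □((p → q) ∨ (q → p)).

Valid in B

Tableau for the negation ¬□((p → q) ∨ (q → p)):
1. ¬□((p → q) ∨ (q → p)), 0
2. ¬((p → q) ∨ (q → p)), 1   [¬□-rule on 1: fresh world 1, 0R1]
3. ¬(p → q), 1   [¬∨-rule on 2]
4. ¬(q → p), 1   [¬∨-rule on 2]
5. p, 1   [¬→-rule on 3]
6. ¬q, 1   [¬→-rule on 3]
7. q, 1   [¬→-rule on 4]
8. ¬p, 1   [¬→-rule on 4]
Accessibility: 0R0, 0R1, 1R0, 1R1
Branch closes: q and ¬q both at 1.
All branches of the negation close; one closing branch shown above.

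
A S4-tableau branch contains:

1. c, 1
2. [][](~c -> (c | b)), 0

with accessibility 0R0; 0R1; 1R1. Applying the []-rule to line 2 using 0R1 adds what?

[](~c -> (c | b)), 1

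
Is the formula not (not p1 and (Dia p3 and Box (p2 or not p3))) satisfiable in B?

Yes, satisfiable

1. not (not p1 and (Dia p3 and Box (p2 or not p3))), 0
2. not (Dia p3 and Box (p2 or not p3)), 0   [neg-and-rule on 1 (branches; this branch)]
3. not Box (p2 or not p3), 0   [neg-and-rule on 2 (branches; this branch)]
4. not (p2 or not p3), 1   [neg-Box-rule on 3: fresh world 1, 0R1]
5. not p2, 1   [neg-or-rule on 4]
6. p3, 1   [neg-or-rule on 4]
Accessibility: 0R0, 0R1, 1R0, 1R1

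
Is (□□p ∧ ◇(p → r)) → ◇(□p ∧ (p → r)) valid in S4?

Yes, valid

Tableau for the negation ¬((□□p ∧ ◇(p → r)) → ◇(□p ∧ (p → r))):
1. ¬((□□p ∧ ◇(p → r)) → ◇(□p ∧ (p → r))), w0
2. □□p ∧ ◇(p → r), w0
3. ¬◇(□p ∧ (p → r)), w0
4. □□p, w0
5. ◇(p → r), w0
6. ¬(□p ∧ (p → r)), w0
7. □p, w0
8. p, w0
9. ¬(p → r), w0
10. ¬r, w0
11. p → r, w1
12. ¬(□p ∧ (p → r)), w1
13. □p, w1
14. p, w1
15. r, w1
16. ¬□p, w1
17. ¬p, w2
18. ¬(□p ∧ (p → r)), w2
19. □p, w2
20. p, w2
Accessibility: w0Rw0, w0Rw1, w0Rw2, w1Rw1, w1Rw2, w2Rw2
Branch closes: p and ¬p both at w2.
Every branch of the negation's tableau closes; the branch above is one of them.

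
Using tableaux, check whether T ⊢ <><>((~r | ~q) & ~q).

Not valid

Tableau for the negation ~<><>((~r | ~q) & ~q):
1. ~<><>((~r | ~q) & ~q), 0
2. ~<>((~r | ~q) & ~q), 0
3. ~((~r | ~q) & ~q), 0
4. q, 0
Accessibility: 0R0
The negation has an open branch (countermodel exists).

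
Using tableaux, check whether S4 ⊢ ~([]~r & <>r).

Tableau for the negation []~r & <>r:
1. []~r & <>r, w0
2. []~r, w0
3. <>r, w0
4. ~r, w0
5. r, w1
6. ~r, w1
Accessibility: w0Rw0, w0Rw1, w1Rw1
Branch closes: r and ~r both at w1.
Every branch of the negation's tableau closes; the branch above is one of them.

Valid in S4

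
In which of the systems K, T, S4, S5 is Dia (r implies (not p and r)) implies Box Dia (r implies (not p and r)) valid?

S4-tableau for the negation not (Dia (r implies (not p and r)) implies Box Dia (r implies (not p and r))):
1. not (Dia (r implies (not p and r)) implies Box Dia (r implies (not p and r))), 0
2. Dia (r implies (not p and r)), 0
3. not Box Dia (r implies (not p and r)), 0
4. r implies (not p and r), 1
5. not p and r, 1
6. not p, 1
7. r, 1
8. not Dia (r implies (not p and r)), 2
9. not (r implies (not p and r)), 2
10. r, 2
11. not (not p and r), 2
12. p, 2
Accessibility: 0R0, 0R1, 0R2, 1R1, 2R2
Complete open branch: countermodel on an S4-frame, so not valid in S4, nor in K, T (the same frame is also a K-frame and a T-frame).
S5-tableau for the negation not (Dia (r implies (not p and r)) implies Box Dia (r implies (not p and r))):
1. not (Dia (r implies (not p and r)) implies Box Dia (r implies (not p and r))), 0
2. Dia (r implies (not p and r)), 0
3. not Box Dia (r implies (not p and r)), 0
4. r implies (not p and r), 1
5. not p and r, 1
6. not p, 1
7. r, 1
8. not Dia (r implies (not p and r)), 2
9. not (r implies (not p and r)), 0
10. r, 0
11. not (not p and r), 0
12. not (r implies (not p and r)), 1
13. not (not p and r), 1
14. not (r implies (not p and r)), 2
15. r, 2
16. not (not p and r), 2
17. p, 0
18. not r, 1
Accessibility: 0R0, 0R1, 0R2, 1R0, 1R1, 1R2, 2R0, 2R1, 2R2
Branch closes: r and not r both at 1.
Every branch closes (one shown): valid in S5.

S5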